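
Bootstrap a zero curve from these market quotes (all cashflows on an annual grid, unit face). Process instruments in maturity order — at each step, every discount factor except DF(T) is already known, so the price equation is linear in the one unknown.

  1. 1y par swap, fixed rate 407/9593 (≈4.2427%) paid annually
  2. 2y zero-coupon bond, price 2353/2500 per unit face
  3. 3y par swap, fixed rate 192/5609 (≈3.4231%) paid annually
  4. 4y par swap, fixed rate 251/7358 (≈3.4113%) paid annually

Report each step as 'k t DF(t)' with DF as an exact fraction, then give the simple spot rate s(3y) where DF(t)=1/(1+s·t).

step 1 [1y] swap r/1=407/9593: DF=(1 − 407/9593·(0))/(1+407/9593) = 9593/10000 ≈ 0.959300
step 2 [2y] zero: DF = P = 2353/2500 ≈ 0.941200
step 3 [3y] swap r/1=192/5609: DF=(1 − 192/5609·(0.959300+0.941200))/(1+192/5609) = 113/125 ≈ 0.904000
step 4 [4y] swap r/1=251/7358: DF=(1 − 251/7358·(0.959300+0.941200+0.904000))/(1+251/7358) = 1749/2000 ≈ 0.874500

1 1 9593/10000
2 2 2353/2500
3 3 113/125
4 4 1749/2000
s(3y) = (1/(113/125) − 1)/(3) = 4/113 ≈ 3.5398%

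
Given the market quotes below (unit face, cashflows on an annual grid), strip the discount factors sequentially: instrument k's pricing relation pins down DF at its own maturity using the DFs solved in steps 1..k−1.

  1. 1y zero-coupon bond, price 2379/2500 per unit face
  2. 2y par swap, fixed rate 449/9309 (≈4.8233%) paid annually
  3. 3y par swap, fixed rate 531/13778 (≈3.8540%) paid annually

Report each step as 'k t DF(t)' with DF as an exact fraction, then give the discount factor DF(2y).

step 1 [1y] zero: DF = P = 2379/2500 ≈ 0.951600
step 2 [2y] swap r/1=449/9309: DF=(1 − 449/9309·(0.951600))/(1+449/9309) = 4551/5000 ≈ 0.910200
step 3 [3y] swap r/1=531/13778: DF=(1 − 531/13778·(0.951600+0.910200))/(1+531/13778) = 4469/5000 ≈ 0.893800

1 1 2379/2500
2 2 4551/5000
3 3 4469/5000
DF(2y) = 4551/5000 ≈ 0.910200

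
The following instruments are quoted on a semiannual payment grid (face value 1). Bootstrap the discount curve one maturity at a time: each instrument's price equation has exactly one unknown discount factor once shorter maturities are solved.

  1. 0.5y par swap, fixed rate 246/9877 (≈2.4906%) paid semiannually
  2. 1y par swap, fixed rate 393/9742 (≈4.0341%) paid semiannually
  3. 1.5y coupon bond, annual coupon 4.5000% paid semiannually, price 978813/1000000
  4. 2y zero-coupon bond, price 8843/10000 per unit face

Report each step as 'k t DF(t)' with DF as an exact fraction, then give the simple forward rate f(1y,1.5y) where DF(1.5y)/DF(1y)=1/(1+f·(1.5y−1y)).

step 1 [0.5y] swap r/2=123/9877: DF=(1 − 123/9877·(0))/(1+123/9877) = 9877/10000 ≈ 0.987700
step 2 [1y] swap r/2=393/19484: DF=(1 − 393/19484·(0.987700))/(1+393/19484) = 9607/10000 ≈ 0.960700
step 3 [1.5y] bond c/2=9/400: DF=(978813/1000000 − 9/400·(0.987700+0.960700))/(1+9/400) = 1143/1250 ≈ 0.914400
step 4 [2y] zero: DF = P = 8843/10000 ≈ 0.884300

1 1/2 9877/10000
2 1 9607/10000
3 3/2 1143/1250
4 2 8843/10000
f(1y,1.5y) = ((9607/10000)/(1143/1250) − 1)/(1/2) = 463/4572 ≈ 10.1269%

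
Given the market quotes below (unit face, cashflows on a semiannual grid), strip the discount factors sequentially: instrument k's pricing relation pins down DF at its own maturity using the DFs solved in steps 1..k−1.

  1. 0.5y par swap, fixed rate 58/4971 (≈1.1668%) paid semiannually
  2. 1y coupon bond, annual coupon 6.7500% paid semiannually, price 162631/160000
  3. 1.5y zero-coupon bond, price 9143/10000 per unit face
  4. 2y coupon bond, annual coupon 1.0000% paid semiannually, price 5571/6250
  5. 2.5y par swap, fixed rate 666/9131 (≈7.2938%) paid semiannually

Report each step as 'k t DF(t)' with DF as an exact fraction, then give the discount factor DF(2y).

step 1 [0.5y] swap r/2=29/4971: DF=(1 − 29/4971·(0))/(1+29/4971) = 4971/5000 ≈ 0.994200
step 2 [1y] bond c/2=27/800: DF=(162631/160000 − 27/800·(0.994200))/(1+27/800) = 2377/2500 ≈ 0.950800
step 3 [1.5y] zero: DF = P = 9143/10000 ≈ 0.914300
step 4 [2y] bond c/2=1/200: DF=(5571/6250 − 1/200·(0.994200+0.950800+0.914300))/(1+1/200) = 8727/10000 ≈ 0.872700
step 5 [2.5y] swap r/2=333/9131: DF=(1 − 333/9131·(0.994200+0.950800+0.914300+0.872700))/(1+333/9131) = 1667/2000 ≈ 0.833500

1 1/2 4971/5000
2 1 2377/2500
3 3/2 9143/10000
4 2 8727/10000
5 5/2 1667/2000
DF(2y) = 8727/10000 ≈ 0.872700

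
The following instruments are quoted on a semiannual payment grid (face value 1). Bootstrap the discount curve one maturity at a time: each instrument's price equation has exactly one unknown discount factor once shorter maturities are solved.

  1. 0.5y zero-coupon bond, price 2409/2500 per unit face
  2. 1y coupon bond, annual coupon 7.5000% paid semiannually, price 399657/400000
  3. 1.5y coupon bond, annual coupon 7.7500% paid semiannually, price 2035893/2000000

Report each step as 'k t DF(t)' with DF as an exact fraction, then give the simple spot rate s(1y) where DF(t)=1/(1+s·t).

1 1/2 2409/2500
2 1 4641/5000
3 3/2 4547/5000
s(1y) = (1/(4641/5000) − 1)/(1) = 359/4641 ≈ 7.7354%

step 1 [0.5y] zero: DF = P = 2409/2500 ≈ 0.963600
step 2 [1y] bond c/2=3/80: DF=(399657/400000 − 3/80·(0.963600))/(1+3/80) = 4641/5000 ≈ 0.928200
step 3 [1.5y] bond c/2=31/800: DF=(2035893/2000000 − 31/800·(0.963600+0.928200))/(1+31/800) = 4547/5000 ≈ 0.909400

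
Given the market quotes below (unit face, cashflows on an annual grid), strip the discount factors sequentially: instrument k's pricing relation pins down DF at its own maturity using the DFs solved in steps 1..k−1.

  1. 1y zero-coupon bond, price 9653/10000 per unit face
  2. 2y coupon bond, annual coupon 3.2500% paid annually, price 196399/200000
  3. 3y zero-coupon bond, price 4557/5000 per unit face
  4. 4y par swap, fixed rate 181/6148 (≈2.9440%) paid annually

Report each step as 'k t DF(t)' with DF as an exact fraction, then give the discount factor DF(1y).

1 1 9653/10000
2 2 9207/10000
3 3 4557/5000
4 4 4457/5000
DF(1y) = 9653/10000 ≈ 0.965300

step 1 [1y] zero: DF = P = 9653/10000 ≈ 0.965300
step 2 [2y] bond c/1=13/400: DF=(196399/200000 − 13/400·(0.965300))/(1+13/400) = 9207/10000 ≈ 0.920700
step 3 [3y] zero: DF = P = 4557/5000 ≈ 0.911400
step 4 [4y] swap r/1=181/6148: DF=(1 − 181/6148·(0.965300+0.920700+0.911400))/(1+181/6148) = 4457/5000 ≈ 0.891400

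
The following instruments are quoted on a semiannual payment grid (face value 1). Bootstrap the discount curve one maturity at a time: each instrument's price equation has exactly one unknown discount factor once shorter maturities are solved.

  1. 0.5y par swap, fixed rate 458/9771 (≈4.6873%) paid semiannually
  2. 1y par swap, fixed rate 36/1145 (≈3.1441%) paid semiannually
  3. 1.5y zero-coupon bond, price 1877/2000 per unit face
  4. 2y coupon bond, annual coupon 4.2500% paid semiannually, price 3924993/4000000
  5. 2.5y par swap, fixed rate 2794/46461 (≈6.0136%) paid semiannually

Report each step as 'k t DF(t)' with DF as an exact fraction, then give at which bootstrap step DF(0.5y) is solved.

step 1 [0.5y] swap r/2=229/9771: DF=(1 − 229/9771·(0))/(1+229/9771) = 9771/10000 ≈ 0.977100
step 2 [1y] swap r/2=18/1145: DF=(1 − 18/1145·(0.977100))/(1+18/1145) = 4847/5000 ≈ 0.969400
step 3 [1.5y] zero: DF = P = 1877/2000 ≈ 0.938500
step 4 [2y] bond c/2=17/800: DF=(3924993/4000000 − 17/800·(0.977100+0.969400+0.938500))/(1+17/800) = 563/625 ≈ 0.900800
step 5 [2.5y] swap r/2=1397/46461: DF=(1 − 1397/46461·(0.977100+0.969400+0.938500+0.900800))/(1+1397/46461) = 8603/10000 ≈ 0.860300

1 1/2 9771/10000
2 1 4847/5000
3 3/2 1877/2000
4 2 563/625
5 5/2 8603/10000
DF(0.5y) is solved at step 1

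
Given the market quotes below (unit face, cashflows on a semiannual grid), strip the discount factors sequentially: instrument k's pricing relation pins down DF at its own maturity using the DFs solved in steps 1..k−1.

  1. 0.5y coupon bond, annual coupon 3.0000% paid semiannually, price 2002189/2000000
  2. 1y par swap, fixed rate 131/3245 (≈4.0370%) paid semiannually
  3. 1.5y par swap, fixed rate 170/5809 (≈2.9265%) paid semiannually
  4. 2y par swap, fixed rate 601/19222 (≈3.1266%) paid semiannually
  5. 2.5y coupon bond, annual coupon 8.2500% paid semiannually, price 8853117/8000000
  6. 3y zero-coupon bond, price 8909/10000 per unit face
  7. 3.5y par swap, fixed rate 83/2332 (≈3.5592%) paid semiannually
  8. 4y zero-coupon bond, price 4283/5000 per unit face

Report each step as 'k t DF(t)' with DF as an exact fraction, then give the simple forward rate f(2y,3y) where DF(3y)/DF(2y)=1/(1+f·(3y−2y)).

step 1 [0.5y] bond c/2=3/200: DF=(2002189/2000000 − 3/200·(0))/(1+3/200) = 9863/10000 ≈ 0.986300
step 2 [1y] swap r/2=131/6490: DF=(1 − 131/6490·(0.986300))/(1+131/6490) = 9607/10000 ≈ 0.960700
step 3 [1.5y] swap r/2=85/5809: DF=(1 − 85/5809·(0.986300+0.960700))/(1+85/5809) = 383/400 ≈ 0.957500
step 4 [2y] swap r/2=601/38444: DF=(1 − 601/38444·(0.986300+0.960700+0.957500))/(1+601/38444) = 9399/10000 ≈ 0.939900
step 5 [2.5y] bond c/2=33/800: DF=(8853117/8000000 − 33/800·(0.986300+0.960700+0.957500+0.939900))/(1+33/800) = 1821/2000 ≈ 0.910500
step 6 [3y] zero: DF = P = 8909/10000 ≈ 0.890900
step 7 [3.5y] swap r/2=83/4664: DF=(1 − 83/4664·(0.986300+0.960700+0.957500+0.939900+0.910500+0.890900))/(1+83/4664) = 4419/5000 ≈ 0.883800
step 8 [4y] zero: DF = P = 4283/5000 ≈ 0.856600

1 1/2 9863/10000
2 1 9607/10000
3 3/2 383/400
4 2 9399/10000
5 5/2 1821/2000
6 3 8909/10000
7 7/2 4419/5000
8 4 4283/5000
f(2y,3y) = ((9399/10000)/(8909/10000) − 1)/(1) = 490/8909 ≈ 5.5001%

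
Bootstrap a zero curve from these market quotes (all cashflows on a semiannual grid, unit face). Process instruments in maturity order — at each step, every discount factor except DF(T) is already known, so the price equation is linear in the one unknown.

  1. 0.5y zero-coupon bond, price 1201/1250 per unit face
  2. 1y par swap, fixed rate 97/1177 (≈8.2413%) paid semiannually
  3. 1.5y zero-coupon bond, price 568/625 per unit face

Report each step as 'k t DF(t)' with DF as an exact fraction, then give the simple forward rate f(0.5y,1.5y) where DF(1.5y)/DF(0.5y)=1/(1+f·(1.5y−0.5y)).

1 1/2 1201/1250
2 1 1153/1250
3 3/2 568/625
f(0.5y,1.5y) = ((1201/1250)/(568/625) − 1)/(1) = 65/1136 ≈ 5.7218%

step 1 [0.5y] zero: DF = P = 1201/1250 ≈ 0.960800
step 2 [1y] swap r/2=97/2354: DF=(1 − 97/2354·(0.960800))/(1+97/2354) = 1153/1250 ≈ 0.922400
step 3 [1.5y] zero: DF = P = 568/625 ≈ 0.908800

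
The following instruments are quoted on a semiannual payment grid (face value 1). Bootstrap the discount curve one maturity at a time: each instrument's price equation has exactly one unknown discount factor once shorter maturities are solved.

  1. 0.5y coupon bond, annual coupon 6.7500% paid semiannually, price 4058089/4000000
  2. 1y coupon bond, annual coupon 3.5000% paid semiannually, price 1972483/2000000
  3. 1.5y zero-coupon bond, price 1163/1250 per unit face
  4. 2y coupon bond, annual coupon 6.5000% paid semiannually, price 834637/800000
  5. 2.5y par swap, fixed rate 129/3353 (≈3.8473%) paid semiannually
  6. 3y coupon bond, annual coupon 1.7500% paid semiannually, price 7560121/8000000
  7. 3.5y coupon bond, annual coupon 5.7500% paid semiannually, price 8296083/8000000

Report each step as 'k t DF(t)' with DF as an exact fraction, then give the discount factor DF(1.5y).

1 1/2 4907/5000
2 1 2381/2500
3 3/2 1163/1250
4 2 9203/10000
5 5/2 9097/10000
6 3 8961/10000
7 7/2 4259/5000
DF(1.5y) = 1163/1250 ≈ 0.930400

step 1 [0.5y] bond c/2=27/800: DF=(4058089/4000000 − 27/800·(0))/(1+27/800) = 4907/5000 ≈ 0.981400
step 2 [1y] bond c/2=7/400: DF=(1972483/2000000 − 7/400·(0.981400))/(1+7/400) = 2381/2500 ≈ 0.952400
step 3 [1.5y] zero: DF = P = 1163/1250 ≈ 0.930400
step 4 [2y] bond c/2=13/400: DF=(834637/800000 − 13/400·(0.981400+0.952400+0.930400))/(1+13/400) = 9203/10000 ≈ 0.920300
step 5 [2.5y] swap r/2=129/6706: DF=(1 − 129/6706·(0.981400+0.952400+0.930400+0.920300))/(1+129/6706) = 9097/10000 ≈ 0.909700
step 6 [3y] bond c/2=7/800: DF=(7560121/8000000 − 7/800·(0.981400+0.952400+0.930400+0.920300+0.909700))/(1+7/800) = 8961/10000 ≈ 0.896100
step 7 [3.5y] bond c/2=23/800: DF=(8296083/8000000 − 23/800·(0.981400+0.952400+0.930400+0.920300+0.909700+0.896100))/(1+23/800) = 4259/5000 ≈ 0.851800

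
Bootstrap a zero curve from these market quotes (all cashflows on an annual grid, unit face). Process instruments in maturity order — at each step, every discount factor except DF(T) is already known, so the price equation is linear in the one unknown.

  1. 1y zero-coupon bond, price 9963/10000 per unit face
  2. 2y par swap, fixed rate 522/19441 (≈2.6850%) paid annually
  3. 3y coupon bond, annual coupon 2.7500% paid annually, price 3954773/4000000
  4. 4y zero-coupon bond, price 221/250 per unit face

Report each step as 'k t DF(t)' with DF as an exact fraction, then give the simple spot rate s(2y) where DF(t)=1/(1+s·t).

1 1 9963/10000
2 2 4739/5000
3 3 4551/5000
4 4 221/250
s(2y) = (1/(4739/5000) − 1)/(2) = 261/9478 ≈ 2.7537%

step 1 [1y] zero: DF = P = 9963/10000 ≈ 0.996300
step 2 [2y] swap r/1=522/19441: DF=(1 − 522/19441·(0.996300))/(1+522/19441) = 4739/5000 ≈ 0.947800
step 3 [3y] bond c/1=11/400: DF=(3954773/4000000 − 11/400·(0.996300+0.947800))/(1+11/400) = 4551/5000 ≈ 0.910200
step 4 [4y] zero: DF = P = 221/250 ≈ 0.884000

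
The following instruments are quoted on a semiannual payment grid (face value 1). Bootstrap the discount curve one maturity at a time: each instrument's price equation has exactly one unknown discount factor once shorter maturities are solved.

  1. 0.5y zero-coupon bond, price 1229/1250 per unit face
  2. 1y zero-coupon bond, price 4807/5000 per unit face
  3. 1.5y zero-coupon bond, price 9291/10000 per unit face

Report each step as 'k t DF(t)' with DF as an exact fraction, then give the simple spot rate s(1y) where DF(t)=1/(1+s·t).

step 1 [0.5y] zero: DF = P = 1229/1250 ≈ 0.983200
step 2 [1y] zero: DF = P = 4807/5000 ≈ 0.961400
step 3 [1.5y] zero: DF = P = 9291/10000 ≈ 0.929100

1 1/2 1229/1250
2 1 4807/5000
3 3/2 9291/10000
s(1y) = (1/(4807/5000) − 1)/(1) = 193/4807 ≈ 4.0150%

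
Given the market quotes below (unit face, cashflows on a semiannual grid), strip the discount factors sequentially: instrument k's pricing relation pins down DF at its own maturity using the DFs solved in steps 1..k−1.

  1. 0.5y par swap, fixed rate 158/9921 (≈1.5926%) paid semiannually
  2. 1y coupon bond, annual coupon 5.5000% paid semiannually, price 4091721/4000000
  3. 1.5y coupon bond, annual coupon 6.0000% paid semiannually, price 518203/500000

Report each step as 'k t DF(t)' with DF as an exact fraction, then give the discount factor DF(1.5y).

step 1 [0.5y] swap r/2=79/9921: DF=(1 − 79/9921·(0))/(1+79/9921) = 9921/10000 ≈ 0.992100
step 2 [1y] bond c/2=11/400: DF=(4091721/4000000 − 11/400·(0.992100))/(1+11/400) = 969/1000 ≈ 0.969000
step 3 [1.5y] bond c/2=3/100: DF=(518203/500000 − 3/100·(0.992100+0.969000))/(1+3/100) = 9491/10000 ≈ 0.949100

1 1/2 9921/10000
2 1 969/1000
3 3/2 9491/10000
DF(1.5y) = 9491/10000 ≈ 0.949100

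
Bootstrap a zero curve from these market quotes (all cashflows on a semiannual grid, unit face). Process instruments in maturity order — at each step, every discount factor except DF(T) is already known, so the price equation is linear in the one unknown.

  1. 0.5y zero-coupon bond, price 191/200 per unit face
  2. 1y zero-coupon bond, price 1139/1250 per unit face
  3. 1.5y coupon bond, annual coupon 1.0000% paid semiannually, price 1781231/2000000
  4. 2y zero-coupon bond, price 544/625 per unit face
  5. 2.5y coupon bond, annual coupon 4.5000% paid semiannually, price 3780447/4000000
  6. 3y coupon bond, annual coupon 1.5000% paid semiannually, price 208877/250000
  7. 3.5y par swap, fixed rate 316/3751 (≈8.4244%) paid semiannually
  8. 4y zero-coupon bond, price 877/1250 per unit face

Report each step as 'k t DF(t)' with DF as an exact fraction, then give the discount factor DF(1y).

step 1 [0.5y] zero: DF = P = 191/200 ≈ 0.955000
step 2 [1y] zero: DF = P = 1139/1250 ≈ 0.911200
step 3 [1.5y] bond c/2=1/200: DF=(1781231/2000000 − 1/200·(0.955000+0.911200))/(1+1/200) = 8769/10000 ≈ 0.876900
step 4 [2y] zero: DF = P = 544/625 ≈ 0.870400
step 5 [2.5y] bond c/2=9/400: DF=(3780447/4000000 − 9/400·(0.955000+0.911200+0.876900+0.870400))/(1+9/400) = 528/625 ≈ 0.844800
step 6 [3y] bond c/2=3/400: DF=(208877/250000 − 3/400·(0.955000+0.911200+0.876900+0.870400+0.844800))/(1+3/400) = 7961/10000 ≈ 0.796100
step 7 [3.5y] swap r/2=158/3751: DF=(1 − 158/3751·(0.955000+0.911200+0.876900+0.870400+0.844800+0.796100))/(1+158/3751) = 467/625 ≈ 0.747200
step 8 [4y] zero: DF = P = 877/1250 ≈ 0.701600

1 1/2 191/200
2 1 1139/1250
3 3/2 8769/10000
4 2 544/625
5 5/2 528/625
6 3 7961/10000
7 7/2 467/625
8 4 877/1250
DF(1y) = 1139/1250 ≈ 0.911200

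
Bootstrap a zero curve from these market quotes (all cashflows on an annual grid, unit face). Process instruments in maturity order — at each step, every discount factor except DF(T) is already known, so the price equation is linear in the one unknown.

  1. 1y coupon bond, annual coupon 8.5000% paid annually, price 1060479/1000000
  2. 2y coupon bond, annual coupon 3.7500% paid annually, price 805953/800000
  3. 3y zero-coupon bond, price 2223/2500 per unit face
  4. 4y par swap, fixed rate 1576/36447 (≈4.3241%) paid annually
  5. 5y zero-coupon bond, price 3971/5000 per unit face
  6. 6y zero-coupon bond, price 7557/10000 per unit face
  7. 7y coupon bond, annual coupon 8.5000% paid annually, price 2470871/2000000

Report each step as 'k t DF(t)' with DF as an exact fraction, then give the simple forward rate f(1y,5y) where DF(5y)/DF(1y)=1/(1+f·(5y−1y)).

1 1 4887/5000
2 2 9357/10000
3 3 2223/2500
4 4 1053/1250
5 5 3971/5000
6 6 7557/10000
7 7 7317/10000
f(1y,5y) = ((4887/5000)/(3971/5000) − 1)/(4) = 229/3971 ≈ 5.7668%

step 1 [1y] bond c/1=17/200: DF=(1060479/1000000 − 17/200·(0))/(1+17/200) = 4887/5000 ≈ 0.977400
step 2 [2y] bond c/1=3/80: DF=(805953/800000 − 3/80·(0.977400))/(1+3/80) = 9357/10000 ≈ 0.935700
step 3 [3y] zero: DF = P = 2223/2500 ≈ 0.889200
step 4 [4y] swap r/1=1576/36447: DF=(1 − 1576/36447·(0.977400+0.935700+0.889200))/(1+1576/36447) = 1053/1250 ≈ 0.842400
step 5 [5y] zero: DF = P = 3971/5000 ≈ 0.794200
step 6 [6y] zero: DF = P = 7557/10000 ≈ 0.755700
step 7 [7y] bond c/1=17/200: DF=(2470871/2000000 − 17/200·(0.977400+0.935700+0.889200+0.842400+0.794200+0.755700))/(1+17/200) = 7317/10000 ≈ 0.731700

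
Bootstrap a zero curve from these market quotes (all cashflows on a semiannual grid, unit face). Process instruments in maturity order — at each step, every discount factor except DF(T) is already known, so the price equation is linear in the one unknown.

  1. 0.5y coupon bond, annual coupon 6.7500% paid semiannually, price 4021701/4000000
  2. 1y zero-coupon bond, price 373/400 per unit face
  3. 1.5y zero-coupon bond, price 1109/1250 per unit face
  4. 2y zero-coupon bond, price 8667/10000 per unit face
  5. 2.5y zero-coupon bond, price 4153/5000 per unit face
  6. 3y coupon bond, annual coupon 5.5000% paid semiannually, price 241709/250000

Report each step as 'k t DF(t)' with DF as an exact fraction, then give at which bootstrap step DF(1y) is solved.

1 1/2 4863/5000
2 1 373/400
3 3/2 1109/1250
4 2 8667/10000
5 5/2 4153/5000
6 3 513/625
DF(1y) is solved at step 2

step 1 [0.5y] bond c/2=27/800: DF=(4021701/4000000 − 27/800·(0))/(1+27/800) = 4863/5000 ≈ 0.972600
step 2 [1y] zero: DF = P = 373/400 ≈ 0.932500
step 3 [1.5y] zero: DF = P = 1109/1250 ≈ 0.887200
step 4 [2y] zero: DF = P = 8667/10000 ≈ 0.866700
step 5 [2.5y] zero: DF = P = 4153/5000 ≈ 0.830600
step 6 [3y] bond c/2=11/400: DF=(241709/250000 − 11/400·(0.972600+0.932500+0.887200+0.866700+0.830600))/(1+11/400) = 513/625 ≈ 0.820800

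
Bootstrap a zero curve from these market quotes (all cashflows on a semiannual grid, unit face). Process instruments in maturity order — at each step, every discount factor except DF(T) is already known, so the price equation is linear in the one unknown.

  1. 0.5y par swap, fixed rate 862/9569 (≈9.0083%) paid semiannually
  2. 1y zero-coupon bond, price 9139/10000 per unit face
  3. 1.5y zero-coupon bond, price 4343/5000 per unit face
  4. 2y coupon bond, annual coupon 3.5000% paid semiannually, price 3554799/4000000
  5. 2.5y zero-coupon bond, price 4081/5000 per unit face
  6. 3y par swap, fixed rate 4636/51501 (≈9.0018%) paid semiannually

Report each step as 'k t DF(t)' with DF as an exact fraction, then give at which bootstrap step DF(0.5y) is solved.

step 1 [0.5y] swap r/2=431/9569: DF=(1 − 431/9569·(0))/(1+431/9569) = 9569/10000 ≈ 0.956900
step 2 [1y] zero: DF = P = 9139/10000 ≈ 0.913900
step 3 [1.5y] zero: DF = P = 4343/5000 ≈ 0.868600
step 4 [2y] bond c/2=7/400: DF=(3554799/4000000 − 7/400·(0.956900+0.913900+0.868600))/(1+7/400) = 8263/10000 ≈ 0.826300
step 5 [2.5y] zero: DF = P = 4081/5000 ≈ 0.816200
step 6 [3y] swap r/2=2318/51501: DF=(1 − 2318/51501·(0.956900+0.913900+0.868600+0.826300+0.816200))/(1+2318/51501) = 3841/5000 ≈ 0.768200

1 1/2 9569/10000
2 1 9139/10000
3 3/2 4343/5000
4 2 8263/10000
5 5/2 4081/5000
6 3 3841/5000
DF(0.5y) is solved at step 1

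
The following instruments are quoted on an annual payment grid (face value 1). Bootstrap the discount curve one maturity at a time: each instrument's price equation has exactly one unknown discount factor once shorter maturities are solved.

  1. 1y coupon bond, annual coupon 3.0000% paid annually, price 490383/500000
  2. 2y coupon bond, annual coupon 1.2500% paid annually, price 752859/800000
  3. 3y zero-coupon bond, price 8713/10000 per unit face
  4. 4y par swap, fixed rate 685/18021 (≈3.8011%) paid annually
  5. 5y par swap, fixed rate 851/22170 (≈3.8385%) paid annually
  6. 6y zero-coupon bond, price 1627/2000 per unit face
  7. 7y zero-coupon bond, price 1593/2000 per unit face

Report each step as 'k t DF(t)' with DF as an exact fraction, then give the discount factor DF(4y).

step 1 [1y] bond c/1=3/100: DF=(490383/500000 − 3/100·(0))/(1+3/100) = 4761/5000 ≈ 0.952200
step 2 [2y] bond c/1=1/80: DF=(752859/800000 − 1/80·(0.952200))/(1+1/80) = 9177/10000 ≈ 0.917700
step 3 [3y] zero: DF = P = 8713/10000 ≈ 0.871300
step 4 [4y] swap r/1=685/18021: DF=(1 − 685/18021·(0.952200+0.917700+0.871300))/(1+685/18021) = 863/1000 ≈ 0.863000
step 5 [5y] swap r/1=851/22170: DF=(1 − 851/22170·(0.952200+0.917700+0.871300+0.863000))/(1+851/22170) = 4149/5000 ≈ 0.829800
step 6 [6y] zero: DF = P = 1627/2000 ≈ 0.813500
step 7 [7y] zero: DF = P = 1593/2000 ≈ 0.796500

1 1 4761/5000
2 2 9177/10000
3 3 8713/10000
4 4 863/1000
5 5 4149/5000
6 6 1627/2000
7 7 1593/2000
DF(4y) = 863/1000 ≈ 0.863000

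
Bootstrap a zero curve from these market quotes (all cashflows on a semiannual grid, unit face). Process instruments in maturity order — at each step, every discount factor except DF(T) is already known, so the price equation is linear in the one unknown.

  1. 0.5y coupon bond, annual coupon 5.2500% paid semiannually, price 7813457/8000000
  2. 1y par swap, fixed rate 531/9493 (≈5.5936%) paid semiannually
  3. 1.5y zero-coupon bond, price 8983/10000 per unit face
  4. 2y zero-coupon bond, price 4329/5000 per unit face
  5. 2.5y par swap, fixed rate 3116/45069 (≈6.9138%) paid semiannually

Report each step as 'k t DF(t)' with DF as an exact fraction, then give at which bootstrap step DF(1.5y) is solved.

step 1 [0.5y] bond c/2=21/800: DF=(7813457/8000000 − 21/800·(0))/(1+21/800) = 9517/10000 ≈ 0.951700
step 2 [1y] swap r/2=531/18986: DF=(1 − 531/18986·(0.951700))/(1+531/18986) = 9469/10000 ≈ 0.946900
step 3 [1.5y] zero: DF = P = 8983/10000 ≈ 0.898300
step 4 [2y] zero: DF = P = 4329/5000 ≈ 0.865800
step 5 [2.5y] swap r/2=1558/45069: DF=(1 − 1558/45069·(0.951700+0.946900+0.898300+0.865800))/(1+1558/45069) = 4221/5000 ≈ 0.844200

1 1/2 9517/10000
2 1 9469/10000
3 3/2 8983/10000
4 2 4329/5000
5 5/2 4221/5000
DF(1.5y) is solved at step 3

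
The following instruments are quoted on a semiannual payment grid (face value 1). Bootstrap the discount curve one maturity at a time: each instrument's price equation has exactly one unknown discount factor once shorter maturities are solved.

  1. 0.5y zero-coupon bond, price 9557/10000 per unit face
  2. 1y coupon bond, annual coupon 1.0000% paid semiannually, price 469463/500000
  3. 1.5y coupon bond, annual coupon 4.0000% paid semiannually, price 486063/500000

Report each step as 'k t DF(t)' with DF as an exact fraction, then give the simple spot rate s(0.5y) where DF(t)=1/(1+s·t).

step 1 [0.5y] zero: DF = P = 9557/10000 ≈ 0.955700
step 2 [1y] bond c/2=1/200: DF=(469463/500000 − 1/200·(0.955700))/(1+1/200) = 1859/2000 ≈ 0.929500
step 3 [1.5y] bond c/2=1/50: DF=(486063/500000 − 1/50·(0.955700+0.929500))/(1+1/50) = 9161/10000 ≈ 0.916100

1 1/2 9557/10000
2 1 1859/2000
3 3/2 9161/10000
s(0.5y) = (1/(9557/10000) − 1)/(1/2) = 886/9557 ≈ 9.2707%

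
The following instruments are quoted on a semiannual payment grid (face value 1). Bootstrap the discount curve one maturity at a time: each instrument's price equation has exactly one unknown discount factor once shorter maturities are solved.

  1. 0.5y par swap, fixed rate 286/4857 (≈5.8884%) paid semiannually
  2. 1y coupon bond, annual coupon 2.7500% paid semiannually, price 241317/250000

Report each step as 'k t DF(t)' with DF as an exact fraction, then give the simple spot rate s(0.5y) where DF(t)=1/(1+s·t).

1 1/2 4857/5000
2 1 939/1000
s(0.5y) = (1/(4857/5000) − 1)/(1/2) = 286/4857 ≈ 5.8884%

step 1 [0.5y] swap r/2=143/4857: DF=(1 − 143/4857·(0))/(1+143/4857) = 4857/5000 ≈ 0.971400
step 2 [1y] bond c/2=11/800: DF=(241317/250000 − 11/800·(0.971400))/(1+11/800) = 939/1000 ≈ 0.939000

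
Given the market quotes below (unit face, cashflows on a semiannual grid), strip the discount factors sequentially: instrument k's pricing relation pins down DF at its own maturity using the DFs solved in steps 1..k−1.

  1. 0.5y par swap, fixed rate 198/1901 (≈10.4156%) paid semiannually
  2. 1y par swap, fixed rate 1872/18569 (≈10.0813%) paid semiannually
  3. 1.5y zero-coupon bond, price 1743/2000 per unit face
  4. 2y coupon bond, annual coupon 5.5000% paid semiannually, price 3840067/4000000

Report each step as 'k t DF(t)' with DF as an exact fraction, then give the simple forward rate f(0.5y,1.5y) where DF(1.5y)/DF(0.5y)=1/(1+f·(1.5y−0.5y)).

1 1/2 1901/2000
2 1 1133/1250
3 3/2 1743/2000
4 2 8613/10000
f(0.5y,1.5y) = ((1901/2000)/(1743/2000) − 1)/(1) = 158/1743 ≈ 9.0648%

step 1 [0.5y] swap r/2=99/1901: DF=(1 − 99/1901·(0))/(1+99/1901) = 1901/2000 ≈ 0.950500
step 2 [1y] swap r/2=936/18569: DF=(1 − 936/18569·(0.950500))/(1+936/18569) = 1133/1250 ≈ 0.906400
step 3 [1.5y] zero: DF = P = 1743/2000 ≈ 0.871500
step 4 [2y] bond c/2=11/400: DF=(3840067/4000000 − 11/400·(0.950500+0.906400+0.871500))/(1+11/400) = 8613/10000 ≈ 0.861300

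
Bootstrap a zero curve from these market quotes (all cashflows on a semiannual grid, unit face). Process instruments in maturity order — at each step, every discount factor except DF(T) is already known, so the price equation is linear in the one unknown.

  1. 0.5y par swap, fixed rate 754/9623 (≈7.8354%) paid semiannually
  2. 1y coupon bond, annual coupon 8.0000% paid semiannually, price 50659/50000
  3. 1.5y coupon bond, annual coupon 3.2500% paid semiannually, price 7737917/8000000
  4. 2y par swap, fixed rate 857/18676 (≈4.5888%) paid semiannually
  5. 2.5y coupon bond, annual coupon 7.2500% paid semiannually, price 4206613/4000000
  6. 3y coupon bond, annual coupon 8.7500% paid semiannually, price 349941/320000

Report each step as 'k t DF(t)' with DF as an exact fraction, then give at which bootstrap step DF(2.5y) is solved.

1 1/2 9623/10000
2 1 2343/2500
3 3/2 4607/5000
4 2 9143/10000
5 5/2 4421/5000
6 3 8541/10000
DF(2.5y) is solved at step 5

step 1 [0.5y] swap r/2=377/9623: DF=(1 − 377/9623·(0))/(1+377/9623) = 9623/10000 ≈ 0.962300
step 2 [1y] bond c/2=1/25: DF=(50659/50000 − 1/25·(0.962300))/(1+1/25) = 2343/2500 ≈ 0.937200
step 3 [1.5y] bond c/2=13/800: DF=(7737917/8000000 − 13/800·(0.962300+0.937200))/(1+13/800) = 4607/5000 ≈ 0.921400
step 4 [2y] swap r/2=857/37352: DF=(1 − 857/37352·(0.962300+0.937200+0.921400))/(1+857/37352) = 9143/10000 ≈ 0.914300
step 5 [2.5y] bond c/2=29/800: DF=(4206613/4000000 − 29/800·(0.962300+0.937200+0.921400+0.914300))/(1+29/800) = 4421/5000 ≈ 0.884200
step 6 [3y] bond c/2=7/160: DF=(349941/320000 − 7/160·(0.962300+0.937200+0.921400+0.914300+0.884200))/(1+7/160) = 8541/10000 ≈ 0.854100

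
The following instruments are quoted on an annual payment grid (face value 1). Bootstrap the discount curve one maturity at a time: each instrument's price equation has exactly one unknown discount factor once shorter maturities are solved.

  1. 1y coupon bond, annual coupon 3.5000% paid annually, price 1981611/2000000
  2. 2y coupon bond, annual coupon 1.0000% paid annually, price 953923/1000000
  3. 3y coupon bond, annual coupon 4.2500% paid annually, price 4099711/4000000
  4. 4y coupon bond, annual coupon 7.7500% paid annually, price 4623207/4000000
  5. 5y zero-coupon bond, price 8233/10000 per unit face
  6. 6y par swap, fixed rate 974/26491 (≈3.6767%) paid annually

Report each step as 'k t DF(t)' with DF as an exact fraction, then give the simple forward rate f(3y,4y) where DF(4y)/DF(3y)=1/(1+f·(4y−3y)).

1 1 9573/10000
2 2 187/200
3 3 453/500
4 4 4357/5000
5 5 8233/10000
6 6 2013/2500
f(3y,4y) = ((453/500)/(4357/5000) − 1)/(1) = 173/4357 ≈ 3.9706%

step 1 [1y] bond c/1=7/200: DF=(1981611/2000000 − 7/200·(0))/(1+7/200) = 9573/10000 ≈ 0.957300
step 2 [2y] bond c/1=1/100: DF=(953923/1000000 − 1/100·(0.957300))/(1+1/100) = 187/200 ≈ 0.935000
step 3 [3y] bond c/1=17/400: DF=(4099711/4000000 − 17/400·(0.957300+0.935000))/(1+17/400) = 453/500 ≈ 0.906000
step 4 [4y] bond c/1=31/400: DF=(4623207/4000000 − 31/400·(0.957300+0.935000+0.906000))/(1+31/400) = 4357/5000 ≈ 0.871400
step 5 [5y] zero: DF = P = 8233/10000 ≈ 0.823300
step 6 [6y] swap r/1=974/26491: DF=(1 − 974/26491·(0.957300+0.935000+0.906000+0.871400+0.823300))/(1+974/26491) = 2013/2500 ≈ 0.805200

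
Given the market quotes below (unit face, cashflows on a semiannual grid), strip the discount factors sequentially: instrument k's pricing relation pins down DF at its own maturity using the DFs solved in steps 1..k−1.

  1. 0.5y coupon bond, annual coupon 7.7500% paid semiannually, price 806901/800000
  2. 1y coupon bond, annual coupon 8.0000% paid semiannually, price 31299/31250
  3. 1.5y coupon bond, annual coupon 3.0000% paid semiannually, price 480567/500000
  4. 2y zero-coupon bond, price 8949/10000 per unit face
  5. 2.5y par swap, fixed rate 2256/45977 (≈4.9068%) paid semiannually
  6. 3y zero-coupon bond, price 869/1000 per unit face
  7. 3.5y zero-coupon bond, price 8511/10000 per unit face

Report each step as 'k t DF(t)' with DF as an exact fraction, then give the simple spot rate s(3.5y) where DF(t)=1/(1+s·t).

step 1 [0.5y] bond c/2=31/800: DF=(806901/800000 − 31/800·(0))/(1+31/800) = 971/1000 ≈ 0.971000
step 2 [1y] bond c/2=1/25: DF=(31299/31250 − 1/25·(0.971000))/(1+1/25) = 9257/10000 ≈ 0.925700
step 3 [1.5y] bond c/2=3/200: DF=(480567/500000 − 3/200·(0.971000+0.925700))/(1+3/200) = 9189/10000 ≈ 0.918900
step 4 [2y] zero: DF = P = 8949/10000 ≈ 0.894900
step 5 [2.5y] swap r/2=1128/45977: DF=(1 − 1128/45977·(0.971000+0.925700+0.918900+0.894900))/(1+1128/45977) = 1109/1250 ≈ 0.887200
step 6 [3y] zero: DF = P = 869/1000 ≈ 0.869000
step 7 [3.5y] zero: DF = P = 8511/10000 ≈ 0.851100

1 1/2 971/1000
2 1 9257/10000
3 3/2 9189/10000
4 2 8949/10000
5 5/2 1109/1250
6 3 869/1000
7 7/2 8511/10000
s(3.5y) = (1/(8511/10000) − 1)/(7/2) = 2978/59577 ≈ 4.9986%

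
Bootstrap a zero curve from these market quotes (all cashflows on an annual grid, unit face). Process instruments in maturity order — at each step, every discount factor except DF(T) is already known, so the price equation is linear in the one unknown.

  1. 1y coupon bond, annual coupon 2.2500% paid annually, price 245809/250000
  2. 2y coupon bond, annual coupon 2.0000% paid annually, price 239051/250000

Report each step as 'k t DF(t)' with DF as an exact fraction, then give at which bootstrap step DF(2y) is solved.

1 1 601/625
2 2 4593/5000
DF(2y) is solved at step 2

step 1 [1y] bond c/1=9/400: DF=(245809/250000 − 9/400·(0))/(1+9/400) = 601/625 ≈ 0.961600
step 2 [2y] bond c/1=1/50: DF=(239051/250000 − 1/50·(0.961600))/(1+1/50) = 4593/5000 ≈ 0.918600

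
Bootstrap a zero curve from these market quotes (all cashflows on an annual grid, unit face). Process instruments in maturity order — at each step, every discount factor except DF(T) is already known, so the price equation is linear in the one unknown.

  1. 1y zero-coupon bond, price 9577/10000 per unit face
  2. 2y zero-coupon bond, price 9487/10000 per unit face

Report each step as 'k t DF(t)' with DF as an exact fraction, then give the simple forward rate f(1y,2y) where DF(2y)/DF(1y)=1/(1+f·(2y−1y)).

1 1 9577/10000
2 2 9487/10000
f(1y,2y) = ((9577/10000)/(9487/10000) − 1)/(1) = 90/9487 ≈ 0.9487%

step 1 [1y] zero: DF = P = 9577/10000 ≈ 0.957700
step 2 [2y] zero: DF = P = 9487/10000 ≈ 0.948700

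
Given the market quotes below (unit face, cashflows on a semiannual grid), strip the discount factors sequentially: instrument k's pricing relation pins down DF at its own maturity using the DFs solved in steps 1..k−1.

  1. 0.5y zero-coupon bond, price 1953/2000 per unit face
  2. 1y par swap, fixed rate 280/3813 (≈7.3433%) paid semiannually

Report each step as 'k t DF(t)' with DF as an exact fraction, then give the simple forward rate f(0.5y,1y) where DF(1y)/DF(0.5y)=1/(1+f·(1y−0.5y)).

step 1 [0.5y] zero: DF = P = 1953/2000 ≈ 0.976500
step 2 [1y] swap r/2=140/3813: DF=(1 − 140/3813·(0.976500))/(1+140/3813) = 93/100 ≈ 0.930000

1 1/2 1953/2000
2 1 93/100
f(0.5y,1y) = ((1953/2000)/(93/100) − 1)/(1/2) = 1/10 ≈ 10.0000%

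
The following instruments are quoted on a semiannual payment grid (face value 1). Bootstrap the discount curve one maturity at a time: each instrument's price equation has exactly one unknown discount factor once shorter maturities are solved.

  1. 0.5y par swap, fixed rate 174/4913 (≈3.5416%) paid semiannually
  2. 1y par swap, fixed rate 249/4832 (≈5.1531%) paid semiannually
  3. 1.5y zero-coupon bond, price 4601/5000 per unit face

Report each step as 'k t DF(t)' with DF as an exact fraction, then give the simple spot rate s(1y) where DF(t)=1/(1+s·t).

step 1 [0.5y] swap r/2=87/4913: DF=(1 − 87/4913·(0))/(1+87/4913) = 4913/5000 ≈ 0.982600
step 2 [1y] swap r/2=249/9664: DF=(1 − 249/9664·(0.982600))/(1+249/9664) = 4751/5000 ≈ 0.950200
step 3 [1.5y] zero: DF = P = 4601/5000 ≈ 0.920200

1 1/2 4913/5000
2 1 4751/5000
3 3/2 4601/5000
s(1y) = (1/(4751/5000) − 1)/(1) = 249/4751 ≈ 5.2410%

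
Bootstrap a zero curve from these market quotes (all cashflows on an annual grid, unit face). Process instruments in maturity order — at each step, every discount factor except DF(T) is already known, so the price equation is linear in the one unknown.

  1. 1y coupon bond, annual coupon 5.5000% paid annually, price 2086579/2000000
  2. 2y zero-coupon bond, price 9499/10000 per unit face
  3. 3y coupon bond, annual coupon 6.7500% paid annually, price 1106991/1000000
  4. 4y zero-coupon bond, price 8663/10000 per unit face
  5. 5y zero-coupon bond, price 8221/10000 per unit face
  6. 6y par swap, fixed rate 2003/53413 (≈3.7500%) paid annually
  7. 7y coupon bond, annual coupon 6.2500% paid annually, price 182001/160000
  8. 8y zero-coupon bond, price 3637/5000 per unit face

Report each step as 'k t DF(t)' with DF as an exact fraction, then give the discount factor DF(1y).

step 1 [1y] bond c/1=11/200: DF=(2086579/2000000 − 11/200·(0))/(1+11/200) = 9889/10000 ≈ 0.988900
step 2 [2y] zero: DF = P = 9499/10000 ≈ 0.949900
step 3 [3y] bond c/1=27/400: DF=(1106991/1000000 − 27/400·(0.988900+0.949900))/(1+27/400) = 1143/1250 ≈ 0.914400
step 4 [4y] zero: DF = P = 8663/10000 ≈ 0.866300
step 5 [5y] zero: DF = P = 8221/10000 ≈ 0.822100
step 6 [6y] swap r/1=2003/53413: DF=(1 − 2003/53413·(0.988900+0.949900+0.914400+0.866300+0.822100))/(1+2003/53413) = 7997/10000 ≈ 0.799700
step 7 [7y] bond c/1=1/16: DF=(182001/160000 − 1/16·(0.988900+0.949900+0.914400+0.866300+0.822100+0.799700))/(1+1/16) = 1891/2500 ≈ 0.756400
step 8 [8y] zero: DF = P = 3637/5000 ≈ 0.727400

1 1 9889/10000
2 2 9499/10000
3 3 1143/1250
4 4 8663/10000
5 5 8221/10000
6 6 7997/10000
7 7 1891/2500
8 8 3637/5000
DF(1y) = 9889/10000 ≈ 0.988900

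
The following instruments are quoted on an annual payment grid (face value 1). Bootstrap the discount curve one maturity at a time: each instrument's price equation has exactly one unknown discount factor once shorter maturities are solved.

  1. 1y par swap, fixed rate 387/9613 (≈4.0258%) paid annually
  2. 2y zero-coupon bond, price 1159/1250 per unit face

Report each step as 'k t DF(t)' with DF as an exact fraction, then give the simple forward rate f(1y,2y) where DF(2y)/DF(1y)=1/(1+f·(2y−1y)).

1 1 9613/10000
2 2 1159/1250
f(1y,2y) = ((9613/10000)/(1159/1250) − 1)/(1) = 341/9272 ≈ 3.6777%

step 1 [1y] swap r/1=387/9613: DF=(1 − 387/9613·(0))/(1+387/9613) = 9613/10000 ≈ 0.961300
step 2 [2y] zero: DF = P = 1159/1250 ≈ 0.927200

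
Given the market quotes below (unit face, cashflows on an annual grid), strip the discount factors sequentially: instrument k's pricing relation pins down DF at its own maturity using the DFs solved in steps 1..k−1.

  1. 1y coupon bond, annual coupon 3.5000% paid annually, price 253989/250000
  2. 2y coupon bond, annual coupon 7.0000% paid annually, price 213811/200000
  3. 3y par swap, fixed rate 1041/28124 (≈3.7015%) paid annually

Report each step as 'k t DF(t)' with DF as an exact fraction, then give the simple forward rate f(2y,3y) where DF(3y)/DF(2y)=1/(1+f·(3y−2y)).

1 1 1227/1250
2 2 9349/10000
3 3 8959/10000
f(2y,3y) = ((9349/10000)/(8959/10000) − 1)/(1) = 390/8959 ≈ 4.3532%

step 1 [1y] bond c/1=7/200: DF=(253989/250000 − 7/200·(0))/(1+7/200) = 1227/1250 ≈ 0.981600
step 2 [2y] bond c/1=7/100: DF=(213811/200000 − 7/100·(0.981600))/(1+7/100) = 9349/10000 ≈ 0.934900
step 3 [3y] swap r/1=1041/28124: DF=(1 − 1041/28124·(0.981600+0.934900))/(1+1041/28124) = 8959/10000 ≈ 0.895900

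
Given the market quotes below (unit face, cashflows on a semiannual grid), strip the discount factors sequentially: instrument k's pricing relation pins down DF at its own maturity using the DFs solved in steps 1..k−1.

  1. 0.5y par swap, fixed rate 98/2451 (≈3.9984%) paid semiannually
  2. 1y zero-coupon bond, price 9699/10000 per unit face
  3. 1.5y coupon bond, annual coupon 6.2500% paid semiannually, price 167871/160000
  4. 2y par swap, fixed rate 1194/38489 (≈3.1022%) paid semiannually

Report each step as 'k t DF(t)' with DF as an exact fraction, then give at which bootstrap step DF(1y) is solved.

1 1/2 2451/2500
2 1 9699/10000
3 3/2 9583/10000
4 2 9403/10000
DF(1y) is solved at step 2

step 1 [0.5y] swap r/2=49/2451: DF=(1 − 49/2451·(0))/(1+49/2451) = 2451/2500 ≈ 0.980400
step 2 [1y] zero: DF = P = 9699/10000 ≈ 0.969900
step 3 [1.5y] bond c/2=1/32: DF=(167871/160000 − 1/32·(0.980400+0.969900))/(1+1/32) = 9583/10000 ≈ 0.958300
step 4 [2y] swap r/2=597/38489: DF=(1 − 597/38489·(0.980400+0.969900+0.958300))/(1+597/38489) = 9403/10000 ≈ 0.940300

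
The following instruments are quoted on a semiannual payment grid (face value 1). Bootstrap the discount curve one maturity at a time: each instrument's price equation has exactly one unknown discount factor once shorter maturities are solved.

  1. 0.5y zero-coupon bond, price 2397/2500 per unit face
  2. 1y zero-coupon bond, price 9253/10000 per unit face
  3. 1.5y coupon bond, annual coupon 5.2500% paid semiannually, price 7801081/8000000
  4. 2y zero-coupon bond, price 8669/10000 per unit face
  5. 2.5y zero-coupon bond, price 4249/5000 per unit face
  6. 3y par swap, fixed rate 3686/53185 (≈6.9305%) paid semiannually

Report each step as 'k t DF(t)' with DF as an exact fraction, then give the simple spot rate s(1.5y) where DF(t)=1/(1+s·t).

1 1/2 2397/2500
2 1 9253/10000
3 3/2 451/500
4 2 8669/10000
5 5/2 4249/5000
6 3 8157/10000
s(1.5y) = (1/(451/500) − 1)/(3/2) = 98/1353 ≈ 7.2432%

step 1 [0.5y] zero: DF = P = 2397/2500 ≈ 0.958800
step 2 [1y] zero: DF = P = 9253/10000 ≈ 0.925300
step 3 [1.5y] bond c/2=21/800: DF=(7801081/8000000 − 21/800·(0.958800+0.925300))/(1+21/800) = 451/500 ≈ 0.902000
step 4 [2y] zero: DF = P = 8669/10000 ≈ 0.866900
step 5 [2.5y] zero: DF = P = 4249/5000 ≈ 0.849800
step 6 [3y] swap r/2=1843/53185: DF=(1 − 1843/53185·(0.958800+0.925300+0.902000+0.866900+0.849800))/(1+1843/53185) = 8157/10000 ≈ 0.815700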